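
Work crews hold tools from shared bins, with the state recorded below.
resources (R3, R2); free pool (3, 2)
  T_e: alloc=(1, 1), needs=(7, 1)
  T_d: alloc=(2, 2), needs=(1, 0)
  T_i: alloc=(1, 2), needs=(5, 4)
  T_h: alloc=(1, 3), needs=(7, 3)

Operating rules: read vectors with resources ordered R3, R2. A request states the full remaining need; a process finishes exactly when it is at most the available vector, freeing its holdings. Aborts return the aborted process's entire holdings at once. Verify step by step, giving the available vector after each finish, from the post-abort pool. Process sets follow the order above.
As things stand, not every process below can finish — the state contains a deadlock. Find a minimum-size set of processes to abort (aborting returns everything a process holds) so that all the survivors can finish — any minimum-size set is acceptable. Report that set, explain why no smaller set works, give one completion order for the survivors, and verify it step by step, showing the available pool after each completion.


Abort T_h.
Key observation: the returned (1, 3) from T_h is what brings T_e — unrunnable before, under any order — into play at step 3.
Minimality: the empty abort set fails — the state is deadlocked as it stands.
One survivor order: T_d, T_i, T_e. Step-by-step check (post-abort pool first):
  pool = (4, 5)
  run T_d (needs (1, 0), free (4, 5)); after release of (2, 2) the pool is (6, 7)
  run T_i (needs (5, 4), free (6, 7)); after release of (1, 2) the pool is (7, 9)
  run T_e (needs (7, 1), free (7, 9)); after release of (1, 1) the pool is (8, 10)


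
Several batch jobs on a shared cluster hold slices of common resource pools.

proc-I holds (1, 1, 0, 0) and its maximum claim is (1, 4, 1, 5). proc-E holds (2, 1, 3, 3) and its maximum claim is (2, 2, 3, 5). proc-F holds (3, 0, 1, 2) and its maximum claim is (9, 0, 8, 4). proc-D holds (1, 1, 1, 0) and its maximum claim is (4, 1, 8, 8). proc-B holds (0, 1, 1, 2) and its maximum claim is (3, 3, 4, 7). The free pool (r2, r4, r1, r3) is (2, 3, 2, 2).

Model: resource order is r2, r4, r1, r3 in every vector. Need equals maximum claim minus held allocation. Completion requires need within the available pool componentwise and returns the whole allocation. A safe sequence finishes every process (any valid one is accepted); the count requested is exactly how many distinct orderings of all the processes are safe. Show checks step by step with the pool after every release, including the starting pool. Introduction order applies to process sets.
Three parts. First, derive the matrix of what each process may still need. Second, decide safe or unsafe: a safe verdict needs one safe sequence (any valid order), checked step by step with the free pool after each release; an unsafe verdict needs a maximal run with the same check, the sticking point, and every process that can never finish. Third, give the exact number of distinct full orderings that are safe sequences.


(1) Remaining need (order r2, r4, r1, r3):
  proc-I: (0, 3, 1, 5)
  proc-E: (0, 1, 0, 2)
  proc-F: (6, 0, 7, 2)
  proc-D: (3, 0, 7, 8)
  proc-B: (3, 2, 3, 5)
(2) UNSAFE.
Key observation: after proc-E, proc-I, proc-B complete, (5, 6, 6, 7) is the best the pool ever gets, yet each leftover process wants more r1.
A maximal execution: proc-E, proc-I, proc-B — then nothing else fits. Step-by-step check:
  pool = (2, 3, 2, 2)
  proc-E needs (0, 1, 0, 2) <= (2, 3, 2, 2) -> finishes; pool += (2, 1, 3, 3) = (4, 4, 5, 5)
  proc-I needs (0, 3, 1, 5) <= (4, 4, 5, 5) -> finishes; pool += (1, 1, 0, 0) = (5, 5, 5, 5)
  proc-B needs (3, 2, 3, 5) <= (5, 5, 5, 5) -> finishes; pool += (0, 1, 1, 2) = (5, 6, 6, 7)
  proc-F still needs (6, 0, 7, 2) but only (5, 6, 6, 7) is free — short on r2 and r1
  proc-D still needs (3, 0, 7, 8) but only (5, 6, 6, 7) is free — short on r1 and r3
Processes that can never finish: proc-F and proc-D.
(3) Precisely 0 of the possible complete orderings are safe sequences.


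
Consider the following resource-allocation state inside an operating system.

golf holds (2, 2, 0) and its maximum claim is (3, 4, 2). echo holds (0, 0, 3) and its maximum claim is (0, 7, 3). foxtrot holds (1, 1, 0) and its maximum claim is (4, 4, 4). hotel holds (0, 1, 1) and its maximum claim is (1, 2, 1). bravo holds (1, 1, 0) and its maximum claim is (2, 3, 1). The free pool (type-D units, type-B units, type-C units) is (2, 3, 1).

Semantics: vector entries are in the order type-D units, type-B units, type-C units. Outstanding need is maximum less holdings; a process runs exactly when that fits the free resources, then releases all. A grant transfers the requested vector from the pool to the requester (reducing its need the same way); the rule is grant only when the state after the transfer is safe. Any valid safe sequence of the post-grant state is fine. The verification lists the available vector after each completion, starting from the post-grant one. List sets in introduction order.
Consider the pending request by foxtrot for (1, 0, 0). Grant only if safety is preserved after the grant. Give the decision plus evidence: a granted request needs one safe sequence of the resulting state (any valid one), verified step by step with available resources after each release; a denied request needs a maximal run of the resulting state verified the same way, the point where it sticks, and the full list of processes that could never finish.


GRANT: granting preserves safety; a valid post-grant sequence is hotel, golf, bravo, echo, foxtrot.
Key observation: the grant leaves (1, 3, 1) free — enough for hotel, whose release restarts the cascade.
Check on the post-grant state, step by step:
  pool = (1, 3, 1)
  hotel needs (1, 1, 0) <= (1, 3, 1) -> finishes; pool += (0, 1, 1) = (1, 4, 2)
  golf needs (1, 2, 2) <= (1, 4, 2) -> finishes; pool += (2, 2, 0) = (3, 6, 2)
  bravo needs (1, 2, 1) <= (3, 6, 2) -> finishes; pool += (1, 1, 0) = (4, 7, 2)
  echo needs (0, 7, 0) <= (4, 7, 2) -> finishes; pool += (0, 0, 3) = (4, 7, 5)
  foxtrot needs (2, 3, 4) <= (4, 7, 5) -> finishes; pool += (2, 1, 0) = (6, 8, 5)


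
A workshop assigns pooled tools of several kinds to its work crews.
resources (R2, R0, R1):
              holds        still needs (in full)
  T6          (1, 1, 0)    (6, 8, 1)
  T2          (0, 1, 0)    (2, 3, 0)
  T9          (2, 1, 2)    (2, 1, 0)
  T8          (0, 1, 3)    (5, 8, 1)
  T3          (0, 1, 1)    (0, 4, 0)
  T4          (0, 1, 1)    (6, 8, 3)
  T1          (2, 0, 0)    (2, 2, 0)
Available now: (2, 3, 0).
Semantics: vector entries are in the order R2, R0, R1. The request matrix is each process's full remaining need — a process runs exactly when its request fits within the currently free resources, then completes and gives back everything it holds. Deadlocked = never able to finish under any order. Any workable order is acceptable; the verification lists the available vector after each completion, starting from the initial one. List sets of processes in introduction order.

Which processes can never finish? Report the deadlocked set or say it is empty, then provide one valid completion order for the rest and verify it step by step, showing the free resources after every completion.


Deadlocked: T6, T8 and T4.
Key observation: T1, T2, T3, T9 can finish, but then (6, 6, 3) is all there is, and the blocked group's R0 demands exceed it.
The rest can finish in the order T1, T2, T3, T9. Verifying each step:
  pool = (2, 3, 0)
  T1 needs (2, 2, 0) <= (2, 3, 0) -> finishes; pool += (2, 0, 0) = (4, 3, 0)
  T2 needs (2, 3, 0) <= (4, 3, 0) -> finishes; pool += (0, 1, 0) = (4, 4, 0)
  T3 needs (0, 4, 0) <= (4, 4, 0) -> finishes; pool += (0, 1, 1) = (4, 5, 1)
  T9 needs (2, 1, 0) <= (4, 5, 1) -> finishes; pool += (2, 1, 2) = (6, 6, 3)
None of the blocked processes ever fits:
  blocked: T6 wants (6, 8, 1), pool (6, 6, 3) — not enough R0
  blocked: T8 wants (5, 8, 1), pool (6, 6, 3) — not enough R0
  blocked: T4 wants (6, 8, 3), pool (6, 6, 3) — not enough R0


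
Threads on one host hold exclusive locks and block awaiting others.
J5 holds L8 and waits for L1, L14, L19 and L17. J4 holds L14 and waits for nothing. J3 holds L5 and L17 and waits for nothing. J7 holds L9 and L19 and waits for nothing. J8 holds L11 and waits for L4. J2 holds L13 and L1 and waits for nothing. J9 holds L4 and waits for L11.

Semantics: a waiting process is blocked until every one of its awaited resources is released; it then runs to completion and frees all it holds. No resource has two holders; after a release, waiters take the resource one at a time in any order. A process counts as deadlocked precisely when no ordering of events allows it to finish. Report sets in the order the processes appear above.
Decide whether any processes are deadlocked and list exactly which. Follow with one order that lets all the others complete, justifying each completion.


The deadlocked set is J8 and J9.
Key observation: J8 -> J9 -> J8 is a circular wait — nothing in it can go first; no other process is dragged down with it.
The rest can finish in the order J7, J3, J2, J4, J5.
Walking it through:
  run J7 (it waits on nothing); releases L9 and L19
  run J3 (it waits on nothing); releases L5 and L17
  run J2 (it waits on nothing); releases L13 and L1
  run J4 (it waits on nothing); releases L14
  J5: everything it awaited (L1, L14, L19 and L17) is free; runs, freeing L8


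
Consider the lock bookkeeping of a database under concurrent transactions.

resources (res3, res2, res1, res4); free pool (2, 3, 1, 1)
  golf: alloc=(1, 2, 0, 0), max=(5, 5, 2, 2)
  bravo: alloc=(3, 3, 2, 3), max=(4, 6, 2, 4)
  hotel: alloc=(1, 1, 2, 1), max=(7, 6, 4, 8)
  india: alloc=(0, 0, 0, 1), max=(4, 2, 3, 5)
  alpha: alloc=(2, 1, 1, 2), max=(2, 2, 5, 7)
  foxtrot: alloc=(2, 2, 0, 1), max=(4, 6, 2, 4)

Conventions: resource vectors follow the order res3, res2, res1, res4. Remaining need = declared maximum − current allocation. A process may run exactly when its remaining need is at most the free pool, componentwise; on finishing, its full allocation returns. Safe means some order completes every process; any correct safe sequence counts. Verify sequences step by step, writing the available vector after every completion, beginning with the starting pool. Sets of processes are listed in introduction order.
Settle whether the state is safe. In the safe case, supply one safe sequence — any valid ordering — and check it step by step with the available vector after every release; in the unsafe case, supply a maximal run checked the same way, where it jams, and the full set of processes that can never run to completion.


The state is UNSAFE.
Key observation: after bravo, india, foxtrot, golf the pool peaks at (8, 10, 3, 6), and each blocked process is short somewhere: hotel on res4; alpha on res1.
The run bravo, india, foxtrot, golf cannot be extended any further. Verifying each step:
  pool = (2, 3, 1, 1)
  bravo needs (1, 3, 0, 1) <= (2, 3, 1, 1) -> finishes; pool += (3, 3, 2, 3) = (5, 6, 3, 4)
  india needs (4, 2, 3, 4) <= (5, 6, 3, 4) -> finishes; pool += (0, 0, 0, 1) = (5, 6, 3, 5)
  foxtrot needs (2, 4, 2, 3) <= (5, 6, 3, 5) -> finishes; pool += (2, 2, 0, 1) = (7, 8, 3, 6)
  golf needs (4, 3, 2, 2) <= (7, 8, 3, 6) -> finishes; pool += (1, 2, 0, 0) = (8, 10, 3, 6)
  blocked: hotel wants (6, 5, 2, 7), pool (8, 10, 3, 6) — not enough res4
  blocked: alpha wants (0, 1, 4, 5), pool (8, 10, 3, 6) — not enough res1
Never able to finish: hotel and alpha.


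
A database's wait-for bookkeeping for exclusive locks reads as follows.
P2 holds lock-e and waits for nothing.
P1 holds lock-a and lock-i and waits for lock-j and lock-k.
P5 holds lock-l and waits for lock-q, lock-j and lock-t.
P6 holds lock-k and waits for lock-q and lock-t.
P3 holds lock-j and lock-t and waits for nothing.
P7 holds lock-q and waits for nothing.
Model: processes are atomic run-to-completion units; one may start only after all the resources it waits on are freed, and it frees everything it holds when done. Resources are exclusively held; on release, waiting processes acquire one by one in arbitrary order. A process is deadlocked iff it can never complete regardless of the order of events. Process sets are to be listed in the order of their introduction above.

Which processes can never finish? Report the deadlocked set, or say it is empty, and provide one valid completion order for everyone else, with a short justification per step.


Nothing here is deadlocked.
Key observation: the wait relation is loop-free; peeling off processes with no waits unwinds the whole state.
The rest can finish in the order P3, P7, P6, P1, P5, P2.
Check, step by step:
  P3: no waits; runs immediately, freeing lock-j and lock-t
  P7: no waits; runs immediately, freeing lock-q
  run P6 (all its waits — lock-q and lock-t — are resolved); releases lock-k
  run P1 (all its waits — lock-j and lock-k — are resolved); releases lock-a and lock-i
  run P5 (all its waits — lock-q, lock-j and lock-t — are resolved); releases lock-l
  P2: no waits; runs immediately, freeing lock-e


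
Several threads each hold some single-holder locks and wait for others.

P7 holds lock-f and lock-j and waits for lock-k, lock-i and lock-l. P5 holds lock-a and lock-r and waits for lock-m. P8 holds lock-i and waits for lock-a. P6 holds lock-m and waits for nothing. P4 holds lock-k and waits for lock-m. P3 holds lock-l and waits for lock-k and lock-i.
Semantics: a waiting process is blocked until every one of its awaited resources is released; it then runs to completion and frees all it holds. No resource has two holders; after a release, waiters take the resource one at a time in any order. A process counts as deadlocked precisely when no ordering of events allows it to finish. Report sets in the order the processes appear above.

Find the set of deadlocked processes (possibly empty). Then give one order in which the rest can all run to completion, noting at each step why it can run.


No process is deadlocked.
Key observation: the waits form no ring: some process can always run, and its releases unblock the others one by one.
One completion order for the rest: P6, P5, P4, P8, P3, P7.
Walking it through:
  run P6 (it waits on nothing); releases lock-m
  P5: everything it awaited (lock-m) is free; runs, freeing lock-a and lock-r
  P4: everything it awaited (lock-m) is free; runs, freeing lock-k
  P8: everything it awaited (lock-a) is free; runs, freeing lock-i
  P3: everything it awaited (lock-k and lock-i) is free; runs, freeing lock-l
  P7: everything it awaited (lock-k, lock-i and lock-l) is free; runs, freeing lock-f and lock-j


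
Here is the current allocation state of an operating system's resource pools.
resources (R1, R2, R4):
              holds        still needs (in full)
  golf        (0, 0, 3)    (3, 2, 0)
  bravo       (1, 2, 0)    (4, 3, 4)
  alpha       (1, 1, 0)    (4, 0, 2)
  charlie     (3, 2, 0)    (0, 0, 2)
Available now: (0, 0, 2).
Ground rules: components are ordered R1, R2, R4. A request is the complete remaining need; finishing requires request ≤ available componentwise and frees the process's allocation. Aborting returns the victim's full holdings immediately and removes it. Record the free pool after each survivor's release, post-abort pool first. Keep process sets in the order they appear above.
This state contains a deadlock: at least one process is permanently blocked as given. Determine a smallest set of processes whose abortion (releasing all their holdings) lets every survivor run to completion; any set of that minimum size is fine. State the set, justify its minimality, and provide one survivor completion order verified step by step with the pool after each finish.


The answer: abort alpha.
Key observation: the deadlocked bravo becomes finishable only because alpha released (1, 1, 0); it completes at step 3 below.
Why nothing smaller works: aborting no one leaves the state deadlocked as given.
One survivor order: charlie, golf, bravo. Step-by-step check (post-abort pool first):
  pool = (1, 1, 2)
  run charlie (needs (0, 0, 2), free (1, 1, 2)); after release of (3, 2, 0) the pool is (4, 3, 2)
  run golf (needs (3, 2, 0), free (4, 3, 2)); after release of (0, 0, 3) the pool is (4, 3, 5)
  run bravo (needs (4, 3, 4), free (4, 3, 5)); after release of (1, 2, 0) the pool is (5, 5, 5)


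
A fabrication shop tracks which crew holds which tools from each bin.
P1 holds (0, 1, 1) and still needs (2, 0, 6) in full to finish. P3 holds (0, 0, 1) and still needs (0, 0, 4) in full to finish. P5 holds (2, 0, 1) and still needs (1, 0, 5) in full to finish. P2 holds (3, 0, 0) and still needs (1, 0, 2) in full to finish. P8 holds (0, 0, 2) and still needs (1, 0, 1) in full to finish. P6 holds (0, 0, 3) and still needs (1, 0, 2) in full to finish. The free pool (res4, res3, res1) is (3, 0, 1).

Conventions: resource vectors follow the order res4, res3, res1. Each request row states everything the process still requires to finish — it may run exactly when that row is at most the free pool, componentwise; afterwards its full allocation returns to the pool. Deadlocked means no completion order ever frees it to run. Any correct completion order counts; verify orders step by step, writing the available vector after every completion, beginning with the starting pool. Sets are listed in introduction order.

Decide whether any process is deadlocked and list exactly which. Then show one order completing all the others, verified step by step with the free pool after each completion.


No process is deadlocked.
Key observation: no deadlock: P8 fits now, and the freed resources carry the rest through.
One completion order for the rest: P8, P6, P3, P1, P2, P5. Walking it through:
  pool = (3, 0, 1)
  P8: need (1, 0, 1) fits (3, 0, 1); releases (0, 0, 2), pool now (3, 0, 3)
  P6: need (1, 0, 2) fits (3, 0, 3); releases (0, 0, 3), pool now (3, 0, 6)
  P3: need (0, 0, 4) fits (3, 0, 6); releases (0, 0, 1), pool now (3, 0, 7)
  P1: need (2, 0, 6) fits (3, 0, 7); releases (0, 1, 1), pool now (3, 1, 8)
  P2: need (1, 0, 2) fits (3, 1, 8); releases (3, 0, 0), pool now (6, 1, 8)
  P5: need (1, 0, 5) fits (6, 1, 8); releases (2, 0, 1), pool now (8, 1, 9)


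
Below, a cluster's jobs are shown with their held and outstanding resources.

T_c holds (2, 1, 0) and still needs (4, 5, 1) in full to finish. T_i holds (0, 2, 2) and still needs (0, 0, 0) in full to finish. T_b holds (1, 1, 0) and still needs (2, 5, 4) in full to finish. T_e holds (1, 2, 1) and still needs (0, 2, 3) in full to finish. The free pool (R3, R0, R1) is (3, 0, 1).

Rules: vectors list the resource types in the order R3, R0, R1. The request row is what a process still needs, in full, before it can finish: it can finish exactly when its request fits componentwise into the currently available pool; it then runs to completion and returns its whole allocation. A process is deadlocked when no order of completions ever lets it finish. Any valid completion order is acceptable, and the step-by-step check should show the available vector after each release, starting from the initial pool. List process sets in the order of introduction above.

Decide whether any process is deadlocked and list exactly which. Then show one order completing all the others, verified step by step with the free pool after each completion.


The deadlocked set is T_c and T_b.
Key observation: the pool after T_i, T_e is (4, 4, 4); every surviving request exceeds it in R0, so progress ends there.
One completion order for the rest: T_i, T_e. Step-by-step check:
  pool = (3, 0, 1)
  run T_i (needs (0, 0, 0), free (3, 0, 1)); after release of (0, 2, 2) the pool is (3, 2, 3)
  run T_e (needs (0, 2, 3), free (3, 2, 3)); after release of (1, 2, 1) the pool is (4, 4, 4)
The stuck group stays short no matter what:
  blocked: T_c wants (4, 5, 1), pool (4, 4, 4) — not enough R0
  blocked: T_b wants (2, 5, 4), pool (4, 4, 4) — not enough R0


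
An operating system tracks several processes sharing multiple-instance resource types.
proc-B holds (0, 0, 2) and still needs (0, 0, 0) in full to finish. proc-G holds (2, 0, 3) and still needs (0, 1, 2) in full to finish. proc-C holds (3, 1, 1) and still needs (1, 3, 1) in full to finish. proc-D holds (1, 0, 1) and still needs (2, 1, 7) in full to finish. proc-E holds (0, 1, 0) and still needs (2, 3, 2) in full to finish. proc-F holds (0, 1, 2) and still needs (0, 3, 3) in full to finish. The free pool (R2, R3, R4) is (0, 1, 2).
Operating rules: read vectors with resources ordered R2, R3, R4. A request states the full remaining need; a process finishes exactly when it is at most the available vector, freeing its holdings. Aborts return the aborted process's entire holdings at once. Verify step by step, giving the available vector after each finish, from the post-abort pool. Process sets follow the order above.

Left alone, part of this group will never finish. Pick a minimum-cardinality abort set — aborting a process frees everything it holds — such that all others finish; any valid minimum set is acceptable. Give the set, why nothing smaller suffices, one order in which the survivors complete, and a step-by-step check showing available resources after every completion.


The answer: abort proc-E and proc-F.
Key observation: proc-C was stuck for good until proc-E and proc-F gave back (0, 2, 2); in the order shown it finishes at step 2.
Minimality, checking each single-abort alternative: proc-B alone leaves proc-C blocked (short on R3); proc-G alone leaves proc-C blocked (short on R3); proc-C alone leaves proc-E blocked (short on R3); proc-D alone leaves proc-C blocked (short on R3); proc-E alone leaves proc-C blocked (short on R3); proc-F alone leaves proc-C blocked (short on R3).
Survivors finish in the order: proc-G, proc-C, proc-D, proc-B. Walking it through (pool after the aborts first):
  pool = (0, 3, 4)
  proc-G needs (0, 1, 2) <= (0, 3, 4) -> finishes; pool += (2, 0, 3) = (2, 3, 7)
  proc-C needs (1, 3, 1) <= (2, 3, 7) -> finishes; pool += (3, 1, 1) = (5, 4, 8)
  proc-D needs (2, 1, 7) <= (5, 4, 8) -> finishes; pool += (1, 0, 1) = (6, 4, 9)
  proc-B needs (0, 0, 0) <= (6, 4, 9) -> finishes; pool += (0, 0, 2) = (6, 4, 11)


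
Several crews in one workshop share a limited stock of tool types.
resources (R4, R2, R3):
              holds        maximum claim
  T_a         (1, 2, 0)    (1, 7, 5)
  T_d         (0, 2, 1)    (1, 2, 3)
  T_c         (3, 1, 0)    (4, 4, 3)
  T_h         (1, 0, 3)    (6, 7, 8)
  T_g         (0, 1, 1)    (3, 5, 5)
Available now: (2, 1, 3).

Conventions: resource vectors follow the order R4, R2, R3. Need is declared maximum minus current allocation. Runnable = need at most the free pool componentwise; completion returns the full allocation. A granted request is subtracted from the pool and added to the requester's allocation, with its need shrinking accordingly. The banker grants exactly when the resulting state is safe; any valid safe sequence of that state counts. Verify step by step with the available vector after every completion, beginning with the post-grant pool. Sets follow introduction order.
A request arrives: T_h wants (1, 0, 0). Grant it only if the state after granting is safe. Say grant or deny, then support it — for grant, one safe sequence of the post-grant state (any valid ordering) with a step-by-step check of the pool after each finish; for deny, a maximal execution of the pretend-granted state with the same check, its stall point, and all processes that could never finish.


GRANT. The post-grant state is safe; one safe sequence: T_d, T_c, T_g, T_a, T_h.
Key observation: the transfer keeps a workable pool ((1, 1, 3)); T_d starts the safe sequence.
Verifying the post-grant state step by step:
  pool = (1, 1, 3)
  T_d needs (1, 0, 2) <= (1, 1, 3) -> finishes; pool += (0, 2, 1) = (1, 3, 4)
  T_c needs (1, 3, 3) <= (1, 3, 4) -> finishes; pool += (3, 1, 0) = (4, 4, 4)
  T_g needs (3, 4, 4) <= (4, 4, 4) -> finishes; pool += (0, 1, 1) = (4, 5, 5)
  T_a needs (0, 5, 5) <= (4, 5, 5) -> finishes; pool += (1, 2, 0) = (5, 7, 5)
  T_h needs (4, 7, 5) <= (5, 7, 5) -> finishes; pool += (2, 0, 3) = (7, 7, 8)


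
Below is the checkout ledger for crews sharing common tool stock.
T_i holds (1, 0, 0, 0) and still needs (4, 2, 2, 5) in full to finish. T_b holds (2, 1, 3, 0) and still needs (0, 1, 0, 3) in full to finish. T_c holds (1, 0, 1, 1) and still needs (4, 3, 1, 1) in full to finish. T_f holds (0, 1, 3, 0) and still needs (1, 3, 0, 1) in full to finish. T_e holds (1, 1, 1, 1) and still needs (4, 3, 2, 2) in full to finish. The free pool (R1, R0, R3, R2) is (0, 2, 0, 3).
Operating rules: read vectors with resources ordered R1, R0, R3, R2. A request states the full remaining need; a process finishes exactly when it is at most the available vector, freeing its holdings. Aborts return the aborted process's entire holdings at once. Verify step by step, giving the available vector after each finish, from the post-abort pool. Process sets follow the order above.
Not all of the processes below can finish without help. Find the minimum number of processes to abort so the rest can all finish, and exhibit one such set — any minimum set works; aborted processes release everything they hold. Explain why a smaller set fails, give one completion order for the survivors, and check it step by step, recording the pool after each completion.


Abort T_c and T_e.
Key observation: the returned (2, 1, 2, 2) from T_c and T_e is what brings T_i — unrunnable before, under any order — into play at step 3.
No one abort is enough; case by case: T_i alone leaves T_c blocked (short on R1); T_b alone leaves T_i blocked (short on R1 and R2); T_c alone leaves T_i blocked (short on R1 and R2); T_f alone leaves T_i blocked (short on R1 and R2); T_e alone leaves T_i blocked (short on R1 and R2).
Survivors finish in the order: T_f, T_b, T_i. Verifying each step (pool after the aborts first):
  pool = (2, 3, 2, 5)
  T_f: need (1, 3, 0, 1) fits (2, 3, 2, 5); releases (0, 1, 3, 0), pool now (2, 4, 5, 5)
  T_b: need (0, 1, 0, 3) fits (2, 4, 5, 5); releases (2, 1, 3, 0), pool now (4, 5, 8, 5)
  T_i: need (4, 2, 2, 5) fits (4, 5, 8, 5); releases (1, 0, 0, 0), pool now (5, 5, 8, 5)


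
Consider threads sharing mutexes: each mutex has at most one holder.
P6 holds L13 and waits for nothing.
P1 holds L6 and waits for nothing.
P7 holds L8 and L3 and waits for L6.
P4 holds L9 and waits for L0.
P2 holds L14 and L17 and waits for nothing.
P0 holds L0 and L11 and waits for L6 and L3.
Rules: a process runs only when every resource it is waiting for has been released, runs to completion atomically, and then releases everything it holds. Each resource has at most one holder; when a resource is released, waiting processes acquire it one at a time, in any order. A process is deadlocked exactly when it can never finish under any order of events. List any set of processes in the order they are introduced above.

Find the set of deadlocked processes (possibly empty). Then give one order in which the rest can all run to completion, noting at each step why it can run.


No process is deadlocked.
Key observation: the waits form no ring: some process can always run, and its releases unblock the others one by one.
One completion order for the rest: P1, P6, P7, P2, P0, P4.
Verifying each step:
  P1: no waits; runs immediately, freeing L6
  P6: no waits; runs immediately, freeing L13
  P7: everything it awaited (L6) is free; runs, freeing L8 and L3
  P2: no waits; runs immediately, freeing L14 and L17
  P0: everything it awaited (L6 and L3) is free; runs, freeing L0 and L11
  P4: everything it awaited (L0) is free; runs, freeing L9


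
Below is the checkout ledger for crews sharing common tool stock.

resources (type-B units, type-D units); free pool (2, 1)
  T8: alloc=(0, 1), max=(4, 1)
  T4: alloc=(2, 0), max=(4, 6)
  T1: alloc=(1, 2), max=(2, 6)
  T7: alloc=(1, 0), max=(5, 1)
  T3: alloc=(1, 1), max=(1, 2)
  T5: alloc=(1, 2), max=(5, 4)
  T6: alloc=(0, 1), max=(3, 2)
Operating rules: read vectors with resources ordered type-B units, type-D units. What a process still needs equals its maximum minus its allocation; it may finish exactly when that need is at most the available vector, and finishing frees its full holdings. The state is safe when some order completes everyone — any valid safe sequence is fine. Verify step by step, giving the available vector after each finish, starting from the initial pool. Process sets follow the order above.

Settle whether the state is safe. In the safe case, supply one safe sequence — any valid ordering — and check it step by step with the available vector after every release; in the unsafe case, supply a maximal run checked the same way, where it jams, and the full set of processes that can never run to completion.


The state is UNSAFE.
Key observation: after T3, T6 the pool peaks at (3, 3), and each blocked process is short somewhere: T8 on type-B units; T4 on type-D units; T1 on type-D units; T7 on type-B units; T5 on type-B units.
The run T3, T6 cannot be extended any further. Verifying each step:
  pool = (2, 1)
  T3: need (0, 1) fits (2, 1); releases (1, 1), pool now (3, 2)
  T6: need (3, 1) fits (3, 2); releases (0, 1), pool now (3, 3)
  blocked: T8 wants (4, 0), pool (3, 3) — not enough type-B units
  blocked: T4 wants (2, 6), pool (3, 3) — not enough type-D units
  blocked: T1 wants (1, 4), pool (3, 3) — not enough type-D units
  blocked: T7 wants (4, 1), pool (3, 3) — not enough type-B units
  blocked: T5 wants (4, 2), pool (3, 3) — not enough type-B units
Never able to finish: T8, T4, T1, T7 and T5.


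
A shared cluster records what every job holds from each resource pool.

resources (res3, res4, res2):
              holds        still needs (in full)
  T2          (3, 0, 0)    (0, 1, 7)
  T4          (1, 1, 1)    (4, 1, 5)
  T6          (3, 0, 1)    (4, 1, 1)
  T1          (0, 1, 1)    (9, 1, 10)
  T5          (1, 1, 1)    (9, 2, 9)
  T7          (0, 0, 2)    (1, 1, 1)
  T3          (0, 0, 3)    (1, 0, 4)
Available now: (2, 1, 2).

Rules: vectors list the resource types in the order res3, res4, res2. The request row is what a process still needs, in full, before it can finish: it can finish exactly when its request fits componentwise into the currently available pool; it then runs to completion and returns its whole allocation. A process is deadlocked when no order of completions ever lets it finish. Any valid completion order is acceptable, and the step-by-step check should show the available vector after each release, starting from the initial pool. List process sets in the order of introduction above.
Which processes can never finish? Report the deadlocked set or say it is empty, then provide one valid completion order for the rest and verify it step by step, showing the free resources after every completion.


Nothing here is deadlocked.
Key observation: T7 can run right away; the returned allocation unlocks the remaining processes in turn.
One completion order for the rest: T7, T3, T2, T6, T4, T5, T1. Verifying each step:
  pool = (2, 1, 2)
  T7 needs (1, 1, 1) <= (2, 1, 2) -> finishes; pool += (0, 0, 2) = (2, 1, 4)
  T3 needs (1, 0, 4) <= (2, 1, 4) -> finishes; pool += (0, 0, 3) = (2, 1, 7)
  T2 needs (0, 1, 7) <= (2, 1, 7) -> finishes; pool += (3, 0, 0) = (5, 1, 7)
  T6 needs (4, 1, 1) <= (5, 1, 7) -> finishes; pool += (3, 0, 1) = (8, 1, 8)
  T4 needs (4, 1, 5) <= (8, 1, 8) -> finishes; pool += (1, 1, 1) = (9, 2, 9)
  T5 needs (9, 2, 9) <= (9, 2, 9) -> finishes; pool += (1, 1, 1) = (10, 3, 10)
  T1 needs (9, 1, 10) <= (10, 3, 10) -> finishes; pool += (0, 1, 1) = (10, 4, 11)


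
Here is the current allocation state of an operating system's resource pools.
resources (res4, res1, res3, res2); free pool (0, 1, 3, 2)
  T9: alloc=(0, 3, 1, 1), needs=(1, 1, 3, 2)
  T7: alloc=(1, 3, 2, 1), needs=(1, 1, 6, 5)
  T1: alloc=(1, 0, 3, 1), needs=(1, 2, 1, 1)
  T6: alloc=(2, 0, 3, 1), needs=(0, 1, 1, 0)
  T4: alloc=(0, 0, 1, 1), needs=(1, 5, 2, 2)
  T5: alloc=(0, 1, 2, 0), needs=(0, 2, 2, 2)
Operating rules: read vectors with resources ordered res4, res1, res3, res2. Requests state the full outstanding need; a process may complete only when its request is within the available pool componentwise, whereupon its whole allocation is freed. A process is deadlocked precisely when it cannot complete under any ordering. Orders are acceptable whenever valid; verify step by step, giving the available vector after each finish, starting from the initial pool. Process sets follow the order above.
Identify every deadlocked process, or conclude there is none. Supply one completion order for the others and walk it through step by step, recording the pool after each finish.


Nothing here is deadlocked.
Key observation: no deadlock: T6 fits now, and the freed resources carry the rest through.
One completion order for the rest: T6, T9, T5, T1, T7, T4. Walking it through:
  pool = (0, 1, 3, 2)
  T6 needs (0, 1, 1, 0) <= (0, 1, 3, 2) -> finishes; pool += (2, 0, 3, 1) = (2, 1, 6, 3)
  T9 needs (1, 1, 3, 2) <= (2, 1, 6, 3) -> finishes; pool += (0, 3, 1, 1) = (2, 4, 7, 4)
  T5 needs (0, 2, 2, 2) <= (2, 4, 7, 4) -> finishes; pool += (0, 1, 2, 0) = (2, 5, 9, 4)
  T1 needs (1, 2, 1, 1) <= (2, 5, 9, 4) -> finishes; pool += (1, 0, 3, 1) = (3, 5, 12, 5)
  T7 needs (1, 1, 6, 5) <= (3, 5, 12, 5) -> finishes; pool += (1, 3, 2, 1) = (4, 8, 14, 6)
  T4 needs (1, 5, 2, 2) <= (4, 8, 14, 6) -> finishes; pool += (0, 0, 1, 1) = (4, 8, 15, 7)


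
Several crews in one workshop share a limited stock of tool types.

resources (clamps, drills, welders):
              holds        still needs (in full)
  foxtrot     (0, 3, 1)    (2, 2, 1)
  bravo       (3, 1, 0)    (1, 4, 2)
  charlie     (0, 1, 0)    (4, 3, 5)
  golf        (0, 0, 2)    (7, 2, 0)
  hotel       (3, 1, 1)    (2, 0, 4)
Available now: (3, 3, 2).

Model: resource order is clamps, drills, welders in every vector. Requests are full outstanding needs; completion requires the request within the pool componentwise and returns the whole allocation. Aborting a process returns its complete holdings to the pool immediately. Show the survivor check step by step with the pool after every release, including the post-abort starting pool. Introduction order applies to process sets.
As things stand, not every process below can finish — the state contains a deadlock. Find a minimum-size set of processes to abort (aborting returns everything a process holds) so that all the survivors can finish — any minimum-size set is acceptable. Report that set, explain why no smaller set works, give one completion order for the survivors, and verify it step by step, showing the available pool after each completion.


Abort golf.
Key observation: hotel could never have finished before the abort; with (0, 0, 2) returned by golf, it fits at step 1.
Minimality: the empty abort set fails — the state is deadlocked as it stands.
The survivors complete as hotel, charlie, bravo, foxtrot. Check, step by step (starting from the post-abort pool):
  pool = (3, 3, 4)
  hotel needs (2, 0, 4) <= (3, 3, 4) -> finishes; pool += (3, 1, 1) = (6, 4, 5)
  charlie needs (4, 3, 5) <= (6, 4, 5) -> finishes; pool += (0, 1, 0) = (6, 5, 5)
  bravo needs (1, 4, 2) <= (6, 5, 5) -> finishes; pool += (3, 1, 0) = (9, 6, 5)
  foxtrot needs (2, 2, 1) <= (9, 6, 5) -> finishes; pool += (0, 3, 1) = (9, 9, 6)


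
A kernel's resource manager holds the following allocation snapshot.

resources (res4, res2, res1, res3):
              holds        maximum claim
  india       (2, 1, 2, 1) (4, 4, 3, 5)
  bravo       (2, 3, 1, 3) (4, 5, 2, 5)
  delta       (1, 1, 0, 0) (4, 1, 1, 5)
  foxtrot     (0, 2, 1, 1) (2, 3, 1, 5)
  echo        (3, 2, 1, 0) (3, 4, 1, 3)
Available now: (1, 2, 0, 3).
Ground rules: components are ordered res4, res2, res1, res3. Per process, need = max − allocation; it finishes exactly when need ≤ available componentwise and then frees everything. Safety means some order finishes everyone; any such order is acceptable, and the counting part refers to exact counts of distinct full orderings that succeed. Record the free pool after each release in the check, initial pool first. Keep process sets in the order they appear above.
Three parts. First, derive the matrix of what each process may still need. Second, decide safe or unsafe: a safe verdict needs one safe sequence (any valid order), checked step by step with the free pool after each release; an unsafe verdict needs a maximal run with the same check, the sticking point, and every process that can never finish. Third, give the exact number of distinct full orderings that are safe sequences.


(1) Remaining need (order res4, res2, res1, res3):
  india: (2, 3, 1, 4)
  bravo: (2, 2, 1, 2)
  delta: (3, 0, 1, 5)
  foxtrot: (2, 1, 0, 4)
  echo: (0, 2, 0, 3)
(2) The state is SAFE; one workable sequence: echo, bravo, india, foxtrot, delta.
Key observation: at echo the run first touches a limit — (0, 2, 0, 3) against (1, 2, 0, 3), exact on a resource it actually requests.
Walking it through:
  pool = (1, 2, 0, 3)
  echo: need (0, 2, 0, 3) fits (1, 2, 0, 3); releases (3, 2, 1, 0), pool now (4, 4, 1, 3)
  bravo: need (2, 2, 1, 2) fits (4, 4, 1, 3); releases (2, 3, 1, 3), pool now (6, 7, 2, 6)
  india: need (2, 3, 1, 4) fits (6, 7, 2, 6); releases (2, 1, 2, 1), pool now (8, 8, 4, 7)
  foxtrot: need (2, 1, 0, 4) fits (8, 8, 4, 7); releases (0, 2, 1, 1), pool now (8, 10, 5, 8)
  delta: need (3, 0, 1, 5) fits (8, 10, 5, 8); releases (1, 1, 0, 0), pool now (9, 11, 5, 8)
(3) The exact count: 6 of the possible complete orderings are safe sequences.


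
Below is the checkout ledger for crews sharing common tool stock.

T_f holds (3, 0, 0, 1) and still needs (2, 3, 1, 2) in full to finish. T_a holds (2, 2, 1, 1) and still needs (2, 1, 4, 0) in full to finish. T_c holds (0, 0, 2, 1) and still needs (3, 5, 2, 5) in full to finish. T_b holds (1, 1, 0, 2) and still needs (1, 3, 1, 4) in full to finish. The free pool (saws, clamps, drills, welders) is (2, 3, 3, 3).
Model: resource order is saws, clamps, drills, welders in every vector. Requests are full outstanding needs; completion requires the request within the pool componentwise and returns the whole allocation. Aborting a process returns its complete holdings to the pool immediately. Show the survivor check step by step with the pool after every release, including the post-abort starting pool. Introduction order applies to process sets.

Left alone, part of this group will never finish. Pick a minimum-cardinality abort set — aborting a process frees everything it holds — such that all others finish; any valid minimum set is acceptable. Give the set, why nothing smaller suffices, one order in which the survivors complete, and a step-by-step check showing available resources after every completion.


Abort T_c.
Key observation: the deadlocked T_a becomes finishable only because T_c released (0, 0, 2, 1); it completes at step 1 below.
Why nothing smaller works: aborting no one leaves the state deadlocked as given.
The survivors complete as T_a, T_b, T_f. Walking it through (starting from the post-abort pool):
  pool = (2, 3, 5, 4)
  T_a needs (2, 1, 4, 0) <= (2, 3, 5, 4) -> finishes; pool += (2, 2, 1, 1) = (4, 5, 6, 5)
  T_b needs (1, 3, 1, 4) <= (4, 5, 6, 5) -> finishes; pool += (1, 1, 0, 2) = (5, 6, 6, 7)
  T_f needs (2, 3, 1, 2) <= (5, 6, 6, 7) -> finishes; pool += (3, 0, 0, 1) = (8, 6, 6, 8)


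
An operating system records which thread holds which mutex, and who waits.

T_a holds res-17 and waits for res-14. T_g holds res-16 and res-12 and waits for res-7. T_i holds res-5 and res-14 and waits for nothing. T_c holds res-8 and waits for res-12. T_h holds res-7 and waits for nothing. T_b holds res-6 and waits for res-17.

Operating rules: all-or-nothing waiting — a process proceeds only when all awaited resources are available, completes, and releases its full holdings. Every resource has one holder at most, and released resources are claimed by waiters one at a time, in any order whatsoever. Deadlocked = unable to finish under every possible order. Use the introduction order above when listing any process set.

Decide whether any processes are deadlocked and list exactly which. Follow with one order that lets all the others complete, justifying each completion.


No process is deadlocked.
Key observation: every chain of waits terminates; starting from the processes that wait on nothing, all the rest unlock in turn.
One completion order for the rest: T_i, T_a, T_b, T_h, T_g, T_c.
Verifying each step:
  T_i: no waits; runs immediately, freeing res-5 and res-14
  T_a: everything it awaited (res-14) is free; runs, freeing res-17
  T_b: everything it awaited (res-17) is free; runs, freeing res-6
  T_h: no waits; runs immediately, freeing res-7
  T_g: everything it awaited (res-7) is free; runs, freeing res-16 and res-12
  T_c: everything it awaited (res-12) is free; runs, freeing res-8
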